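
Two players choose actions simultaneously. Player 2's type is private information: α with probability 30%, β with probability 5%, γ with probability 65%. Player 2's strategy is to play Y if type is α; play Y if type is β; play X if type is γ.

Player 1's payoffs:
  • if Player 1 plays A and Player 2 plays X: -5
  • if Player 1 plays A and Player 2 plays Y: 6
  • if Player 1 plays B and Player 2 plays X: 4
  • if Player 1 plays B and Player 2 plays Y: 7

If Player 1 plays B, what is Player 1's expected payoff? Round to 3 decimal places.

E[B] = 0.3·7 + 0.05·7 + 0.65·4 = 2.1 + 0.35 + 2.6 = 5.05

5.050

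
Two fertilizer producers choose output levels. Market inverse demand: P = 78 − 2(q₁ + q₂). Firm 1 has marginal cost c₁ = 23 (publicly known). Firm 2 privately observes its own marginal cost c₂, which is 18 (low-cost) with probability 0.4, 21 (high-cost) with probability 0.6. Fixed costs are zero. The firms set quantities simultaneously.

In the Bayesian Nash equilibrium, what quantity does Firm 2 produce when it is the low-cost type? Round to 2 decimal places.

Firm 2 with cost c maximizes (78 − 2(q₁+q₂) − c)·q₂, giving q₂(c) = (78 − c − 2q₁)/4.
E[c₂] = 0.4·18 + 0.6·21 = 19.8
Firm 1's FOC against E[q₂] yields q₁ = (78 − 2·23 + E[c₂])/6 = (78 − 46 + 19.8)/6 = 8.63333.
q₂(low-cost) = (78 − 18 − 2·8.63333)/4 = 10.6833.

10.68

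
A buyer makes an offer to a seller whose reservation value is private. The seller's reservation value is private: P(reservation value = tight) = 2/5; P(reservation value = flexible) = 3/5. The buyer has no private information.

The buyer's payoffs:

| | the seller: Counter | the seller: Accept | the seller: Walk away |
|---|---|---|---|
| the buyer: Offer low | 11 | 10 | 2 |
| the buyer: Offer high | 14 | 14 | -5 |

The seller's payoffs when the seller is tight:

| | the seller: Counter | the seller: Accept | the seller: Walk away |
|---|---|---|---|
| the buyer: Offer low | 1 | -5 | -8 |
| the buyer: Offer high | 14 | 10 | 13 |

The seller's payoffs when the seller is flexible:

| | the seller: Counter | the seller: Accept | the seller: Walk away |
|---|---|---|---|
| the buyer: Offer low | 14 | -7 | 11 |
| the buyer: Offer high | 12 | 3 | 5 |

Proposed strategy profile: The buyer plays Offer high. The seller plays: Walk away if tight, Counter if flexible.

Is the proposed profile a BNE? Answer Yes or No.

No

A profile is a BNE iff every type of every player is best-responding given beliefs about the other side.
The buyer plays Offer high: E[Offer high] = 2/5·(-5) + 3/5·(14) = 32/5; E[Offer low] = 37/5. Not best-responding. ✗
The seller (reservation value tight), facing Offer high: Counter gives 14, Accept gives 10, Walk away gives 13. Proposed Walk away is not best — profitable deviation exists. ✗
The seller (reservation value flexible), facing Offer high: Counter gives 12, Accept gives 3, Walk away gives 5. Proposed Counter is best. ✓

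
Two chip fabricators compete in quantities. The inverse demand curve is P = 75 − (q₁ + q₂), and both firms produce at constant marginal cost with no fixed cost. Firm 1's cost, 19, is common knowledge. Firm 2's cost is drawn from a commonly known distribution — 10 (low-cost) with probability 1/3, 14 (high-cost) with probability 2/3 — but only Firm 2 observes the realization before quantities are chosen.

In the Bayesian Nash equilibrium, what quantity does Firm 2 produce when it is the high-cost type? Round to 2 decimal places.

22.22

Type-c best response for Firm 2: q₂(c) = (75 − c)/2 − q₁/2.
Firm 1 maximizes expected profit; its first-order condition is 75 − 2q₁ − E[q₂] − 19 = 0.
Substituting E[q₂] and solving: E[c₂] = 12.6667, so q₁ = (75 − 2·19 + 12.6667)/3 = 16.5556.
q₂(high-cost) = (75 − 14 − 16.5556)/2 = 22.2222.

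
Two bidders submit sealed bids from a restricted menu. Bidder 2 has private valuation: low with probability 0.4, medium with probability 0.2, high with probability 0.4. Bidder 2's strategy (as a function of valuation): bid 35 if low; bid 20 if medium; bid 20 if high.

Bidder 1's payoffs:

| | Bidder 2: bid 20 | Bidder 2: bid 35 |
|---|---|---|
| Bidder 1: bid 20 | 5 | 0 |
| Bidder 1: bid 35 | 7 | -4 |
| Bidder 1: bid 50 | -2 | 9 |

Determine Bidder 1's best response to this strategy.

E[bid 20] = 0.4·(0) + 0.2·(5) + 0.4·(5) = 3
E[bid 35] = 0.4·(-4) + 0.2·(7) + 0.4·(7) = 2.6
E[bid 50] = 0.4·(9) + 0.2·(-2) + 0.4·(-2) = 2.4
Best response: bid 20 (3 is the largest).

bid 20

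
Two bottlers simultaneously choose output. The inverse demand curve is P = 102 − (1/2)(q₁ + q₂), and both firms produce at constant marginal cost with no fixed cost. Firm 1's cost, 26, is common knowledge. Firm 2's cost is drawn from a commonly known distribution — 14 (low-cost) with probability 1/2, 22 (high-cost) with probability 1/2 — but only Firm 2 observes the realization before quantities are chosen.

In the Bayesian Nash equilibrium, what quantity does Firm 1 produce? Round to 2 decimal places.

Firm 2 with cost c maximizes (102 − (1/2)(q₁+q₂) − c)·q₂, giving q₂(c) = (102 − c − (1/2)q₁).
E[c₂] = 1/2·14 + 1/2·22 = 18
Firm 1's FOC against E[q₂] yields q₁ = (102 − 2·26 + E[c₂])/(3/2) = (102 − 52 + 18)/(3/2) = 45.3333.

45.33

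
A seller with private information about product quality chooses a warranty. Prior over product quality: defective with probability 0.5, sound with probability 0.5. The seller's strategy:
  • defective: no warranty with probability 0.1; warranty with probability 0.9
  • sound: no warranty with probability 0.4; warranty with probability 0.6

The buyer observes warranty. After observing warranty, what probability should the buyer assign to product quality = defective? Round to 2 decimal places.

0.60

P(warranty) = 0.5·0.9 + 0.5·0.6 = 0.75
P(defective | warranty) = (0.5·0.9) / 0.75 = 0.45 / 0.75 = 0.6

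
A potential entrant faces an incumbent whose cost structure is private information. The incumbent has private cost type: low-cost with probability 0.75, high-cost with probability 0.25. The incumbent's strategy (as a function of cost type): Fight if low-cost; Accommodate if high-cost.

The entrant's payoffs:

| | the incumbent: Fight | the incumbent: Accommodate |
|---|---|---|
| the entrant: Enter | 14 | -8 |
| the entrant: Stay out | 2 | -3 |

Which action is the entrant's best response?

Enter

E[Enter] = 0.75·(14) + 0.25·(-8) = 8.5
E[Stay out] = 0.75·(2) + 0.25·(-3) = 0.75
Best response: Enter (8.5 is the largest).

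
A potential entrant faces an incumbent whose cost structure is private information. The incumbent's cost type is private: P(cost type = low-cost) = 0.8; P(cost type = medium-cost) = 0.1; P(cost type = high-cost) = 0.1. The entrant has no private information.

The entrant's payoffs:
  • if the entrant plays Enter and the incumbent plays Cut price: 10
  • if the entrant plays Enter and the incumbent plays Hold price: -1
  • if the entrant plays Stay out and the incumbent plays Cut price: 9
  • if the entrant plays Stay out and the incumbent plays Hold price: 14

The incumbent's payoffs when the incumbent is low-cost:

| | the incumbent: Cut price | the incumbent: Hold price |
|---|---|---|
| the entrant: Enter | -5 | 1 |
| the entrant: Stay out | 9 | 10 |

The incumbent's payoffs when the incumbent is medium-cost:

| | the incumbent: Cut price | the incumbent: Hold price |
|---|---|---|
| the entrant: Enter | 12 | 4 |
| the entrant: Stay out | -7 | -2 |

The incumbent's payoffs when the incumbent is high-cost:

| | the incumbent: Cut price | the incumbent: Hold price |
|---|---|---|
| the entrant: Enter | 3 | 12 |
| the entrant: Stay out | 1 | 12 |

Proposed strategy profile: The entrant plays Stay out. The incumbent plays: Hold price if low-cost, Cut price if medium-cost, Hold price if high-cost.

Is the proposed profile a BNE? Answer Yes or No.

No

A profile is a BNE iff every type of every player is best-responding given beliefs about the other side.
The entrant plays Stay out: E[Stay out] = 0.8·(14) + 0.1·(9) + 0.1·(14) = 13.5; E[Enter] = 0.1. Best-responding. ✓
The incumbent (cost type low-cost), facing Stay out: Cut price gives 9, Hold price gives 10. Proposed Hold price is best. ✓
The incumbent (cost type medium-cost), facing Stay out: Cut price gives -7, Hold price gives -2. Proposed Cut price is not best — profitable deviation exists. ✗
The incumbent (cost type high-cost), facing Stay out: Cut price gives 1, Hold price gives 12. Proposed Hold price is best. ✓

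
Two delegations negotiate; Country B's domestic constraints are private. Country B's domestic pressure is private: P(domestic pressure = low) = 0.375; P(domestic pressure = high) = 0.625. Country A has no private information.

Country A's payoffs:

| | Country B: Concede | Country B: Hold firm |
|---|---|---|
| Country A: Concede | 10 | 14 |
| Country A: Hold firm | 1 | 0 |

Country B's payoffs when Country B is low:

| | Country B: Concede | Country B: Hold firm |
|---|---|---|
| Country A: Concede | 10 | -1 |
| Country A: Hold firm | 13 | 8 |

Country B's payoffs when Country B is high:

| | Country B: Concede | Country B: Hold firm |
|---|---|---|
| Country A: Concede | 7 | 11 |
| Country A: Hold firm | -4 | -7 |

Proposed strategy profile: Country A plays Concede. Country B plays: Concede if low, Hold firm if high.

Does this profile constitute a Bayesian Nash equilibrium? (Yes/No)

Country A plays Concede: E[Concede] = 0.375·(10) + 0.625·(14) = 12.5; E[Hold firm] = 0.375. Best-responding. ✓
Country B (domestic pressure low), facing Concede: Concede gives 10, Hold firm gives -1. Proposed Concede is best. ✓
Country B (domestic pressure high), facing Concede: Concede gives 7, Hold firm gives 11. Proposed Hold firm is best. ✓

Yes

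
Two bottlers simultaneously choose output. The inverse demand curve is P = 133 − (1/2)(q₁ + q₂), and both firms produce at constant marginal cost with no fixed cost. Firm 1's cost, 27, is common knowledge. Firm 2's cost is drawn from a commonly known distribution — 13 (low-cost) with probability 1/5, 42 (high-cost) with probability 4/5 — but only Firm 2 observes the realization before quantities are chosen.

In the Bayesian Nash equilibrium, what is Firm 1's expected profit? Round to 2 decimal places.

Type-c best response for Firm 2: q₂(c) = (133 − c) − q₁/2.
Firm 1 maximizes expected profit; its first-order condition is 133 − q₁ − (1/2)E[q₂] − 27 = 0.
Substituting E[q₂] and solving: E[c₂] = 36.2, so q₁ = (133 − 2·27 + 36.2)/(3/2) = 76.8.
E[P] = 133 − (1/2)·(q₁ + E[q₂]) = 65.4; Firm 1's expected profit = (E[P] − 27)·q₁ = (65.4 − 27)·76.8 = 2949.12.

2949.12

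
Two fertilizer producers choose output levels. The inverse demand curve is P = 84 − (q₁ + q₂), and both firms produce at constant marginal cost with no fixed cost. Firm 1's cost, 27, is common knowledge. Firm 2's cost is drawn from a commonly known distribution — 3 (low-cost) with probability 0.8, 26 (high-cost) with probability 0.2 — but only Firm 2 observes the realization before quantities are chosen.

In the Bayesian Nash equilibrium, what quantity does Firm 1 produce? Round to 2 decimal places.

12.53

Firm 2 with cost c maximizes (84 − (q₁+q₂) − c)·q₂, giving q₂(c) = (84 − c − q₁)/2.
E[c₂] = 0.8·3 + 0.2·26 = 7.6
Firm 1's FOC against E[q₂] yields q₁ = (84 − 2·27 + E[c₂])/3 = (84 − 54 + 7.6)/3 = 12.5333.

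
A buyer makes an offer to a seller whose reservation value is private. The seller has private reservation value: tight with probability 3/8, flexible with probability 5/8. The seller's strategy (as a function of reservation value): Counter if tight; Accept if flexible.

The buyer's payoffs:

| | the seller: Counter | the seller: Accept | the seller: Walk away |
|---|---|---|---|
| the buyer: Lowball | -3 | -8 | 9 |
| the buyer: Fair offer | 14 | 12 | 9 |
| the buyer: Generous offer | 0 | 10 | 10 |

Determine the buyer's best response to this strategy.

Compute the buyer's expected payoff for each action, taking the expectation over the seller's type.
E[Lowball] = 3/8·(-3) + 5/8·(-8) = -49/8
E[Fair offer] = 3/8·(14) + 5/8·(12) = 51/4
E[Generous offer] = 3/8·(0) + 5/8·(10) = 25/4
Best response: Fair offer (51/4 is the largest).

Fair offer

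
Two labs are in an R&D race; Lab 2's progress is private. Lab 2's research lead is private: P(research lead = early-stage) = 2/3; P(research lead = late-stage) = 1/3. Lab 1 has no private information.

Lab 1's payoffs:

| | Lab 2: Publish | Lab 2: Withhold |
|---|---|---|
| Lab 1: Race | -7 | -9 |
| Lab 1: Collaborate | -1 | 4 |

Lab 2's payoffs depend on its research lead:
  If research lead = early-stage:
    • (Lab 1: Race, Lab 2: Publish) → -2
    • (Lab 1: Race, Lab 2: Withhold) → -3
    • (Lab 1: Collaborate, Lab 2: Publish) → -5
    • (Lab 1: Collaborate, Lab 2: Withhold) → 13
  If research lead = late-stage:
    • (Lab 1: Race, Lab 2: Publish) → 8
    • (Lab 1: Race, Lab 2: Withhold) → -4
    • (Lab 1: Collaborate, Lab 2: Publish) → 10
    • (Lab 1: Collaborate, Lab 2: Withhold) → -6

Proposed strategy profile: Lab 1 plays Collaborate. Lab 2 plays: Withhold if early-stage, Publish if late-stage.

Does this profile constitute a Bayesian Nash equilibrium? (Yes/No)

Lab 1 plays Collaborate: E[Collaborate] = 2/3·(4) + 1/3·(-1) = 7/3; E[Race] = -25/3. Best-responding. ✓
Lab 2 (research lead early-stage), facing Collaborate: Publish gives -5, Withhold gives 13. Proposed Withhold is best. ✓
Lab 2 (research lead late-stage), facing Collaborate: Publish gives 10, Withhold gives -6. Proposed Publish is best. ✓

Yes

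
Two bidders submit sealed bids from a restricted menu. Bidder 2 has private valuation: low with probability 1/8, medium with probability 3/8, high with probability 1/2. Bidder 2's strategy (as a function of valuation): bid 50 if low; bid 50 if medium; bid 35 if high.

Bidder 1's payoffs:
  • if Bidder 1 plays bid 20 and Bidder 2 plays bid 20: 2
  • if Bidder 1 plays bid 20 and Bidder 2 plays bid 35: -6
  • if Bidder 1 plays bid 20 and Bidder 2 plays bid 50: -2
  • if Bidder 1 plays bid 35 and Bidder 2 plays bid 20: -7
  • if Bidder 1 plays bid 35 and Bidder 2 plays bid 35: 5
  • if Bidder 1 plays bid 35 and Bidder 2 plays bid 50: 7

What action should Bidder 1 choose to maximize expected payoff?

Compute Bidder 1's expected payoff for each action, taking the expectation over Bidder 2's type.
E[bid 20] = 1/8·(-2) + 3/8·(-2) + 1/2·(-6) = -4
E[bid 35] = 1/8·(7) + 3/8·(7) + 1/2·(5) = 6
Best response: bid 35 (6 is the largest).

bid 35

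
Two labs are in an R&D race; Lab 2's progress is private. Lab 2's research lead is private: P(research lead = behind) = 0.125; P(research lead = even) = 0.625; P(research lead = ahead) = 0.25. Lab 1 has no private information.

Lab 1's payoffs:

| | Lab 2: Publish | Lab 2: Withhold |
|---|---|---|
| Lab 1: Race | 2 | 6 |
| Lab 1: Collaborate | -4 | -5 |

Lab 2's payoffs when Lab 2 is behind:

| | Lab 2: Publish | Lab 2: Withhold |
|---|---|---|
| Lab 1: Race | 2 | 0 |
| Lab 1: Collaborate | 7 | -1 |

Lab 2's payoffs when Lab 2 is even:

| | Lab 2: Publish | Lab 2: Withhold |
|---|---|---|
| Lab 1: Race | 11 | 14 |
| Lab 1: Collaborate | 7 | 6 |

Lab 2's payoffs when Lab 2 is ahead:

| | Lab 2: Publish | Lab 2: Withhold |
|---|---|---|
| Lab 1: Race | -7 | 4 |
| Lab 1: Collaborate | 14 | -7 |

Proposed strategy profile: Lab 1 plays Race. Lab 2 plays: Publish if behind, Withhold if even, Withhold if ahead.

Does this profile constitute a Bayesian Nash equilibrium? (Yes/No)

Lab 1 plays Race: E[Race] = 0.125·(2) + 0.625·(6) + 0.25·(6) = 5.5; E[Collaborate] = -4.875. Best-responding. ✓
Lab 2 (research lead behind), facing Race: Publish gives 2, Withhold gives 0. Proposed Publish is best. ✓
Lab 2 (research lead even), facing Race: Publish gives 11, Withhold gives 14. Proposed Withhold is best. ✓
Lab 2 (research lead ahead), facing Race: Publish gives -7, Withhold gives 4. Proposed Withhold is best. ✓

Yes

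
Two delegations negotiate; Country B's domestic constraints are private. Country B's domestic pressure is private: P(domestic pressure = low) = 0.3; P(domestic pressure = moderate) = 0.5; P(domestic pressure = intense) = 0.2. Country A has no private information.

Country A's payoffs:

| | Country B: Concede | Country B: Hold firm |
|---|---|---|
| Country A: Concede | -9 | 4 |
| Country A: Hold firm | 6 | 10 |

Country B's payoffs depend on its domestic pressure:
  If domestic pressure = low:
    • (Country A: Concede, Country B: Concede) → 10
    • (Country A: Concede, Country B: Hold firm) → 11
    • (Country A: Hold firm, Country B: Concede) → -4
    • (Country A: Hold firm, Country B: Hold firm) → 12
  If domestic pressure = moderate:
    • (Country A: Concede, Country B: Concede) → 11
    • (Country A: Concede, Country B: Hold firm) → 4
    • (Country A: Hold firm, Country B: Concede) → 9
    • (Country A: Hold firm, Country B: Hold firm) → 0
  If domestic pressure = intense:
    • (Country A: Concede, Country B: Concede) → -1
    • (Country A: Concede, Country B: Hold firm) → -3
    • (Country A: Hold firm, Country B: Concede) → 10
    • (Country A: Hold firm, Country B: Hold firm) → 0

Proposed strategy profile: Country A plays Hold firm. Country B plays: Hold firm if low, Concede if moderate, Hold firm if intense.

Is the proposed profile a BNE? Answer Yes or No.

Country A plays Hold firm: E[Hold firm] = 0.3·(10) + 0.5·(6) + 0.2·(10) = 8; E[Concede] = -2.5. Best-responding. ✓
Country B (domestic pressure low), facing Hold firm: Concede gives -4, Hold firm gives 12. Proposed Hold firm is best. ✓
Country B (domestic pressure moderate), facing Hold firm: Concede gives 9, Hold firm gives 0. Proposed Concede is best. ✓
Country B (domestic pressure intense), facing Hold firm: Concede gives 10, Hold firm gives 0. Proposed Hold firm is not best — profitable deviation exists. ✗

No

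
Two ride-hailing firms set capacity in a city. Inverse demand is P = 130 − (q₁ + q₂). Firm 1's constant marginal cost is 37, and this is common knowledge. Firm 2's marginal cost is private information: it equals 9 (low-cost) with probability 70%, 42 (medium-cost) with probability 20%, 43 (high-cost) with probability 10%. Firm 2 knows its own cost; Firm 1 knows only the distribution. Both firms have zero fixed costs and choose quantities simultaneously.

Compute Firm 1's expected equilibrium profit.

625

Type-c best response for Firm 2: q₂(c) = (130 − c)/2 − q₁/2.
Firm 1 maximizes expected profit; its first-order condition is 130 − 2q₁ − E[q₂] − 37 = 0.
Substituting E[q₂] and solving: E[c₂] = 19, so q₁ = (130 − 2·37 + 19)/3 = 25.
E[P] = 130 − (q₁ + E[q₂]) = 62; Firm 1's expected profit = (E[P] − 37)·q₁ = (62 − 37)·25 = 625.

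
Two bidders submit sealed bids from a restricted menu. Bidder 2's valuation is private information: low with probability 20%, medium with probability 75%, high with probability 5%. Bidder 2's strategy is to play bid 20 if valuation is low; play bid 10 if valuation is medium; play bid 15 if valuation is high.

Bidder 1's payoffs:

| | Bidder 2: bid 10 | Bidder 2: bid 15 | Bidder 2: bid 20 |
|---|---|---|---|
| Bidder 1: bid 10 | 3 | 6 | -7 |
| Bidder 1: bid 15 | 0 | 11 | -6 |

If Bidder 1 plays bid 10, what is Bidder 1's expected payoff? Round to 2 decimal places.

E[bid 10] = 0.2·(-7) + 0.75·3 + 0.05·6 = (-1.4) + 2.25 + 0.3 = 1.15

1.15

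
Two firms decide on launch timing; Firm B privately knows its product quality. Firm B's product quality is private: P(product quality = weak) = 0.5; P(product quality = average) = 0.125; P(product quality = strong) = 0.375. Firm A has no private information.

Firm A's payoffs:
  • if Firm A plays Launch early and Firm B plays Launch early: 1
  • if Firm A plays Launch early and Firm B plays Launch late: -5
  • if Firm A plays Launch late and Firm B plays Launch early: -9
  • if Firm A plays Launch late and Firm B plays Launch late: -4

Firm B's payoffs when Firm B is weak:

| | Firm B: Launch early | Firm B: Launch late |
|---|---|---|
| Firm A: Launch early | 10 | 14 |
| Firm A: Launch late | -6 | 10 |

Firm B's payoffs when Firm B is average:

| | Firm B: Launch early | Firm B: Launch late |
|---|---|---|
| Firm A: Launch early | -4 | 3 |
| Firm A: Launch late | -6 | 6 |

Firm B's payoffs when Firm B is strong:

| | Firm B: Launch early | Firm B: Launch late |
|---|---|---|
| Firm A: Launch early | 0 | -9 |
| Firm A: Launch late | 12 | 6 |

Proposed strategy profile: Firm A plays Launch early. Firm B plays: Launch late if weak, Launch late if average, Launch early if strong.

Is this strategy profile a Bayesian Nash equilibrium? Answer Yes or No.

Yes

Firm A plays Launch early: E[Launch early] = 0.5·(-5) + 0.125·(-5) + 0.375·(1) = -2.75; E[Launch late] = -5.875. Best-responding. ✓
Firm B (product quality weak), facing Launch early: Launch early gives 10, Launch late gives 14. Proposed Launch late is best. ✓
Firm B (product quality average), facing Launch early: Launch early gives -4, Launch late gives 3. Proposed Launch late is best. ✓
Firm B (product quality strong), facing Launch early: Launch early gives 0, Launch late gives -9. Proposed Launch early is best. ✓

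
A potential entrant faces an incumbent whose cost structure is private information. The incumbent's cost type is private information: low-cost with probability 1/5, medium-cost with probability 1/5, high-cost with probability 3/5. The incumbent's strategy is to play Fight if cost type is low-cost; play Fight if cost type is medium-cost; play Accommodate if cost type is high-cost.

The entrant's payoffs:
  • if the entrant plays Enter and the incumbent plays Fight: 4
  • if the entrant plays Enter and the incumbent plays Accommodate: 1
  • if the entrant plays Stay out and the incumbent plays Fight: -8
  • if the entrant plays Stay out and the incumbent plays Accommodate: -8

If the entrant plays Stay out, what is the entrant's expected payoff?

-8

Take the expectation over the incumbent's cost type, weighting each type's action by its prior probability.
E[Stay out] = 1/5·(-8) + 1/5·(-8) + 3/5·(-8) = (-8/5) + (-8/5) + (-24/5) = -8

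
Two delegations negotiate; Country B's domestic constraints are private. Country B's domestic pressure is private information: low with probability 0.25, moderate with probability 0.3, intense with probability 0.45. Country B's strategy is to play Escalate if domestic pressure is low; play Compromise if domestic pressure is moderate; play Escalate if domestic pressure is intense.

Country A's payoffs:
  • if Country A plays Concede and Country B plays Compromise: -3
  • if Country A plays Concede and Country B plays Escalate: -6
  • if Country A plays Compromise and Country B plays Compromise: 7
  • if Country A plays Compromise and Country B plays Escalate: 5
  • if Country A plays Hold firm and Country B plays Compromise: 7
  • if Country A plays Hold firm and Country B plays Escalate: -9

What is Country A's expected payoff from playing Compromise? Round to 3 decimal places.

E[Compromise] = 0.25·5 + 0.3·7 + 0.45·5 = 1.25 + 2.1 + 2.25 = 5.6

5.600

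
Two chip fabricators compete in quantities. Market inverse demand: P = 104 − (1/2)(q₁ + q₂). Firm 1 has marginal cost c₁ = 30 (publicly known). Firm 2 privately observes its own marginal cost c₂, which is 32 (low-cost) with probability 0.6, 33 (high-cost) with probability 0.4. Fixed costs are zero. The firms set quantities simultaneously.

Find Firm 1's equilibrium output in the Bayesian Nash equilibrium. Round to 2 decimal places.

Type-c best response for Firm 2: q₂(c) = (104 − c) − q₁/2.
Firm 1 maximizes expected profit; its first-order condition is 104 − q₁ − (1/2)E[q₂] − 30 = 0.
Substituting E[q₂] and solving: E[c₂] = 32.4, so q₁ = (104 − 2·30 + 32.4)/(3/2) = 50.9333.

50.93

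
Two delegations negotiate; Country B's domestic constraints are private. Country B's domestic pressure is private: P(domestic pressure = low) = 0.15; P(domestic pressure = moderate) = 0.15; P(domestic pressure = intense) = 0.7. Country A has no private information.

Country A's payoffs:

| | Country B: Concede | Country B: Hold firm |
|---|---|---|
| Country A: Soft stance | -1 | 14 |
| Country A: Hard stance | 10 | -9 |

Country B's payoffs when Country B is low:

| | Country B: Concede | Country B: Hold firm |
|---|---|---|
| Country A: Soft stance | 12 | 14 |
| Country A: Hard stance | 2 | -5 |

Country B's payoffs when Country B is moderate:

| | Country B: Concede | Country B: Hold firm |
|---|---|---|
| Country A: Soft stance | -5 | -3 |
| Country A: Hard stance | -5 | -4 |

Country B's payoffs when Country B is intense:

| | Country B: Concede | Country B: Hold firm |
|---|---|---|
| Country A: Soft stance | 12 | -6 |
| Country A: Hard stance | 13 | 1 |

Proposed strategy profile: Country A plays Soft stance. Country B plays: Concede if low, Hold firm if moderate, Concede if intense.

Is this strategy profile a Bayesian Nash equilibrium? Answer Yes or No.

No

A profile is a BNE iff every type of every player is best-responding given beliefs about the other side.
Country A plays Soft stance: E[Soft stance] = 0.15·(-1) + 0.15·(14) + 0.7·(-1) = 1.25; E[Hard stance] = 7.15. Not best-responding. ✗
Country B (domestic pressure low), facing Soft stance: Concede gives 12, Hold firm gives 14. Proposed Concede is not best — profitable deviation exists. ✗
Country B (domestic pressure moderate), facing Soft stance: Concede gives -5, Hold firm gives -3. Proposed Hold firm is best. ✓
Country B (domestic pressure intense), facing Soft stance: Concede gives 12, Hold firm gives -6. Proposed Concede is best. ✓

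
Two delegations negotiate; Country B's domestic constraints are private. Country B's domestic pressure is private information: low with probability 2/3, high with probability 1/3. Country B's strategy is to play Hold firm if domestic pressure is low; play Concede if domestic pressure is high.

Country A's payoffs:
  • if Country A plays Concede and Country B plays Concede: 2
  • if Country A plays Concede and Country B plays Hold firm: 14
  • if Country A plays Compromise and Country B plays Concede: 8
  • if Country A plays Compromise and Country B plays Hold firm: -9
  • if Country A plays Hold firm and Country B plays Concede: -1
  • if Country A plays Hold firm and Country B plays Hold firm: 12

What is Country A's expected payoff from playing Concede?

Take the expectation over Country B's domestic pressure, weighting each type's action by its prior probability.
E[Concede] = 2/3·14 + 1/3·2 = 28/3 + 2/3 = 10

10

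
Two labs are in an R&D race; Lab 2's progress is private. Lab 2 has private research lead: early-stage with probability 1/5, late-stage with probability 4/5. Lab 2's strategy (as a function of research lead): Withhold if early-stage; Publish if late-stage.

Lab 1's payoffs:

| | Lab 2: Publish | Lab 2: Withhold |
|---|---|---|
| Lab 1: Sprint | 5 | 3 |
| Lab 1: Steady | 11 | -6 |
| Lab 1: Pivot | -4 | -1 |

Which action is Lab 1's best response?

Steady

E[Sprint] = 1/5·(3) + 4/5·(5) = 23/5
E[Steady] = 1/5·(-6) + 4/5·(11) = 38/5
E[Pivot] = 1/5·(-1) + 4/5·(-4) = -17/5
Best response: Steady (38/5 is the largest).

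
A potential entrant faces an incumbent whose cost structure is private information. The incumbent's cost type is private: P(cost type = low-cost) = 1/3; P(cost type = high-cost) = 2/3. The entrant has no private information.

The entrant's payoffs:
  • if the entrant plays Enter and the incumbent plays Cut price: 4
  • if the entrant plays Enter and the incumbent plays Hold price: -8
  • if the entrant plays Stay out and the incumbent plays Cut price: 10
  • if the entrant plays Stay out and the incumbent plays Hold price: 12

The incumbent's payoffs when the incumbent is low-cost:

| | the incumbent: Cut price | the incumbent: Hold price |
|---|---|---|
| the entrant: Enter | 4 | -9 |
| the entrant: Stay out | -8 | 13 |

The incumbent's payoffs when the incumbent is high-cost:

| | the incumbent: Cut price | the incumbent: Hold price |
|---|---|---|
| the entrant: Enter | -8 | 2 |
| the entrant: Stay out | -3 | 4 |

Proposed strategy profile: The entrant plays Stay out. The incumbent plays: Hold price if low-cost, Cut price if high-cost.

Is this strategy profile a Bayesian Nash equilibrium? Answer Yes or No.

The entrant plays Stay out: E[Stay out] = 1/3·(12) + 2/3·(10) = 32/3; E[Enter] = 0. Best-responding. ✓
The incumbent (cost type low-cost), facing Stay out: Cut price gives -8, Hold price gives 13. Proposed Hold price is best. ✓
The incumbent (cost type high-cost), facing Stay out: Cut price gives -3, Hold price gives 4. Proposed Cut price is not best — profitable deviation exists. ✗

No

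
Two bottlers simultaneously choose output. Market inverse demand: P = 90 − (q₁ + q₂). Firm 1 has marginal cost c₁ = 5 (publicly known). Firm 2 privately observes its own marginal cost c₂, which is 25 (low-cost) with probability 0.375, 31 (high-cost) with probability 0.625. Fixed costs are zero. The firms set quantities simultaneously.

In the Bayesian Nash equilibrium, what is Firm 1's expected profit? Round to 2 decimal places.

Type-c best response for Firm 2: q₂(c) = (90 − c)/2 − q₁/2.
Firm 1 maximizes expected profit; its first-order condition is 90 − 2q₁ − E[q₂] − 5 = 0.
Substituting E[q₂] and solving: E[c₂] = 28.75, so q₁ = (90 − 2·5 + 28.75)/3 = 36.25.
E[P] = 90 − (q₁ + E[q₂]) = 41.25; Firm 1's expected profit = (E[P] − 5)·q₁ = (41.25 − 5)·36.25 = 1314.06.

1314.06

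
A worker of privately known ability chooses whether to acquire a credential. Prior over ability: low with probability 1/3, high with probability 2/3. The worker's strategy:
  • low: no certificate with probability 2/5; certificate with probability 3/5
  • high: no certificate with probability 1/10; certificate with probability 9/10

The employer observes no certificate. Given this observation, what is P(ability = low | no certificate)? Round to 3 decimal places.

0.667

P(no certificate) = (1/3)·(2/5) + (2/3)·(1/10) = 1/5
P(low | no certificate) = ((1/3)·(2/5)) / (1/5) = (2/15) / (1/5) = 2/3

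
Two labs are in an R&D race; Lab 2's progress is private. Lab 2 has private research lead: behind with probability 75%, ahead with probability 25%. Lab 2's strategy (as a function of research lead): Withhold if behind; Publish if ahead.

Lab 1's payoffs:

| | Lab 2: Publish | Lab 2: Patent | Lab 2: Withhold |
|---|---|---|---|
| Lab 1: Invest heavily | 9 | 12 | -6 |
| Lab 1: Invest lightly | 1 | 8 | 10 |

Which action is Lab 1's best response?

Compute Lab 1's expected payoff for each action, taking the expectation over Lab 2's type.
E[Invest heavily] = 0.75·(-6) + 0.25·(9) = -2.25
E[Invest lightly] = 0.75·(10) + 0.25·(1) = 7.75
Best response: Invest lightly (7.75 is the largest).

Invest lightly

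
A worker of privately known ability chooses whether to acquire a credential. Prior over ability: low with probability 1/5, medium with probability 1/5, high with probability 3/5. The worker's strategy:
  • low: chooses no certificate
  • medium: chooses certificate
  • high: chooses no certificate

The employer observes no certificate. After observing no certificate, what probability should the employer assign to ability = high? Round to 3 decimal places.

0.750

P(no certificate) = (1/5)·1 + (1/5)·0 + (3/5)·1 = 4/5
P(high | no certificate) = ((3/5)·1) / (4/5) = (3/5) / (4/5) = 3/4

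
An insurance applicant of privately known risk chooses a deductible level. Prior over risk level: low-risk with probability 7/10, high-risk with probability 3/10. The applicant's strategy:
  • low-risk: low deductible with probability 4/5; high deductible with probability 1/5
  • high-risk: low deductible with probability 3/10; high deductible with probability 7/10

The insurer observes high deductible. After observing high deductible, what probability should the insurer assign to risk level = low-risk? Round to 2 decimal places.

P(high deductible) = (7/10)·(1/5) + (3/10)·(7/10) = 7/20
P(low-risk | high deductible) = ((7/10)·(1/5)) / (7/20) = (7/50) / (7/20) = 2/5

0.40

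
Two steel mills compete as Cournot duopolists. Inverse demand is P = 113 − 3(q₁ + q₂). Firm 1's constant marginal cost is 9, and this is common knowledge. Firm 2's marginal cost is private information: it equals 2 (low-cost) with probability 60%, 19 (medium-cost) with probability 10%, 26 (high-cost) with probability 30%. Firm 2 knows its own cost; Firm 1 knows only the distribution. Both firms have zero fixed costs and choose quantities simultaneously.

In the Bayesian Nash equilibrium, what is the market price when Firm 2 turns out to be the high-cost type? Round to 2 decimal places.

Type-c best response for Firm 2: q₂(c) = (113 − c)/6 − q₁/2.
Firm 1 maximizes expected profit; its first-order condition is 113 − 6q₁ − 3E[q₂] − 9 = 0.
Substituting E[q₂] and solving: E[c₂] = 10.9, so q₁ = (113 − 2·9 + 10.9)/9 = 11.7667.
q₂(high-cost) = 8.61667, so P = 113 − 3·(11.7667 + 8.61667) = 51.85.

51.85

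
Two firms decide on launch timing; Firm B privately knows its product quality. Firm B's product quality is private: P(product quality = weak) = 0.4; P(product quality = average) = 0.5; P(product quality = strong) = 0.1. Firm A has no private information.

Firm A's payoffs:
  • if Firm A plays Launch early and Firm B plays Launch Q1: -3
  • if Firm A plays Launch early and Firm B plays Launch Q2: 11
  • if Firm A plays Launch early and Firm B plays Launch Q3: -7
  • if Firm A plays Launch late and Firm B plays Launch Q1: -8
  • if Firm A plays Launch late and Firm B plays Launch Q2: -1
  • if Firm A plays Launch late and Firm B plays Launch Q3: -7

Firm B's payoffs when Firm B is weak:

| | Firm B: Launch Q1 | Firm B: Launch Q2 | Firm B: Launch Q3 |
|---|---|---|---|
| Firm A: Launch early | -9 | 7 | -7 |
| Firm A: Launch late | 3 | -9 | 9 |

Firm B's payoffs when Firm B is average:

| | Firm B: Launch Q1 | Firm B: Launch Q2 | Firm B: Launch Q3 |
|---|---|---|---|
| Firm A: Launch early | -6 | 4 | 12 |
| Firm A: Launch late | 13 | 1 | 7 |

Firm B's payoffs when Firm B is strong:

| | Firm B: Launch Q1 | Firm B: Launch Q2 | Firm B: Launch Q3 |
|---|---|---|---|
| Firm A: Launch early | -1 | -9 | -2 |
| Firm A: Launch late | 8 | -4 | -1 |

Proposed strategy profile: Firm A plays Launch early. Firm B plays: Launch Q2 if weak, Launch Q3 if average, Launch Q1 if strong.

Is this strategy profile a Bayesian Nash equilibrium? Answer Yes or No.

Firm A plays Launch early: E[Launch early] = 0.4·(11) + 0.5·(-7) + 0.1·(-3) = 0.6; E[Launch late] = -4.7. Best-responding. ✓
Firm B (product quality weak), facing Launch early: Launch Q1 gives -9, Launch Q2 gives 7, Launch Q3 gives -7. Proposed Launch Q2 is best. ✓
Firm B (product quality average), facing Launch early: Launch Q1 gives -6, Launch Q2 gives 4, Launch Q3 gives 12. Proposed Launch Q3 is best. ✓
Firm B (product quality strong), facing Launch early: Launch Q1 gives -1, Launch Q2 gives -9, Launch Q3 gives -2. Proposed Launch Q1 is best. ✓

Yes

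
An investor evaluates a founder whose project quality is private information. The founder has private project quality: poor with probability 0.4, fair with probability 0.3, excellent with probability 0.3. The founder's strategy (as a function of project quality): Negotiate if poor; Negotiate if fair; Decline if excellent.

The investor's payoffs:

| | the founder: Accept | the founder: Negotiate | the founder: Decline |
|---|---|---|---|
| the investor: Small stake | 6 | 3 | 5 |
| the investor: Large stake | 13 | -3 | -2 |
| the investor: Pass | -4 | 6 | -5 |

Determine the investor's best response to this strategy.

E[Small stake] = 0.4·(3) + 0.3·(3) + 0.3·(5) = 3.6
E[Large stake] = 0.4·(-3) + 0.3·(-3) + 0.3·(-2) = -2.7
E[Pass] = 0.4·(6) + 0.3·(6) + 0.3·(-5) = 2.7
Best response: Small stake (3.6 is the largest).

Small stake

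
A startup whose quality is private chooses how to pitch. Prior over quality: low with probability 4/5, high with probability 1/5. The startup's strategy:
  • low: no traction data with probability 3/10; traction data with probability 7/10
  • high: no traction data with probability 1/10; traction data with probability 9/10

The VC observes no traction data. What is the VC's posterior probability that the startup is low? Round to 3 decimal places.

0.923

P(no traction data) = (4/5)·(3/10) + (1/5)·(1/10) = 13/50
P(low | no traction data) = ((4/5)·(3/10)) / (13/50) = (6/25) / (13/50) = 12/13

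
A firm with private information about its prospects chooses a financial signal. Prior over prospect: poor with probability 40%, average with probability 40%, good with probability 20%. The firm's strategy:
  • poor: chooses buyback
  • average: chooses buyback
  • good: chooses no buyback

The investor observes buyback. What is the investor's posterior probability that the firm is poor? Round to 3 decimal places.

Apply Bayes' rule using the sender's strategy as the likelihood.
P(buyback) = 0.4·1 + 0.4·1 + 0.2·0 = 0.8
P(poor | buyback) = (0.4·1) / 0.8 = 0.4 / 0.8 = 0.5

0.500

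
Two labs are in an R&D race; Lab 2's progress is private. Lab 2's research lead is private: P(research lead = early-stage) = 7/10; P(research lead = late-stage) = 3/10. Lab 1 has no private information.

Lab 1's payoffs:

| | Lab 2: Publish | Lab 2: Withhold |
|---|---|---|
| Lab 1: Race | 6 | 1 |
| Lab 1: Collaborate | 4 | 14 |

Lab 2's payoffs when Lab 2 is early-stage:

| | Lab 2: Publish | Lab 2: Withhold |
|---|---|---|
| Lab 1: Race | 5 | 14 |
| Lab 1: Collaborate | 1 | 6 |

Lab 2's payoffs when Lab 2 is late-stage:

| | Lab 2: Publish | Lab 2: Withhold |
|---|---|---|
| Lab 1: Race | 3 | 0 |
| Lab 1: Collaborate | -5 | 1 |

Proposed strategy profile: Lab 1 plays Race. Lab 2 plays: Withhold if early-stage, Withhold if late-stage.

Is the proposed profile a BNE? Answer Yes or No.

Lab 1 plays Race: E[Race] = 7/10·(1) + 3/10·(1) = 1; E[Collaborate] = 14. Not best-responding. ✗
Lab 2 (research lead early-stage), facing Race: Publish gives 5, Withhold gives 14. Proposed Withhold is best. ✓
Lab 2 (research lead late-stage), facing Race: Publish gives 3, Withhold gives 0. Proposed Withhold is not best — profitable deviation exists. ✗

No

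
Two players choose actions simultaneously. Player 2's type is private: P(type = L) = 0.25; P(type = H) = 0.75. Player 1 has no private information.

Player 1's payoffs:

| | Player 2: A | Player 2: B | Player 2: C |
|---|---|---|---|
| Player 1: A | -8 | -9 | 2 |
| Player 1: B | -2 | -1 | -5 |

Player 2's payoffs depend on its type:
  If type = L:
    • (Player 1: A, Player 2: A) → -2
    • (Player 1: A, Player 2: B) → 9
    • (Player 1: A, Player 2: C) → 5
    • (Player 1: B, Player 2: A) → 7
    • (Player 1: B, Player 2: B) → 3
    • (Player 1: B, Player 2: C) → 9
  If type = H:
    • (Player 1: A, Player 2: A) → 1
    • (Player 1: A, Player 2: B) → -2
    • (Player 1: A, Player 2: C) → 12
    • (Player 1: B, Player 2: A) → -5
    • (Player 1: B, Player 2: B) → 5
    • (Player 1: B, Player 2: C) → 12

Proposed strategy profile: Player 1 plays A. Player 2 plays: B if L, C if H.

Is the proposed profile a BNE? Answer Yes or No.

A profile is a BNE iff every type of every player is best-responding given beliefs about the other side.
Player 1 plays A: E[A] = 0.25·(-9) + 0.75·(2) = -0.75; E[B] = -4. Best-responding. ✓
Player 2 (type L), facing A: A gives -2, B gives 9, C gives 5. Proposed B is best. ✓
Player 2 (type H), facing A: A gives 1, B gives -2, C gives 12. Proposed C is best. ✓

Yes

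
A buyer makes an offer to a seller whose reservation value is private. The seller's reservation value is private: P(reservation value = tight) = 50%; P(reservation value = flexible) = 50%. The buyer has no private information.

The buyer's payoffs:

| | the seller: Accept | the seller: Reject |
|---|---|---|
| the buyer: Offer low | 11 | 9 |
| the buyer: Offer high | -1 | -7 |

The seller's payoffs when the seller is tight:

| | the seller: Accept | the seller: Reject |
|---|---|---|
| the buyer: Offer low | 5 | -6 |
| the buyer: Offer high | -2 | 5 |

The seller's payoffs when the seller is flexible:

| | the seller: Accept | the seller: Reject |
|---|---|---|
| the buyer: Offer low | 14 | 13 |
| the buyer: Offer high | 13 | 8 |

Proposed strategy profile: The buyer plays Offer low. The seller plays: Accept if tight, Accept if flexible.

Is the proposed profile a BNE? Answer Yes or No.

Yes

The buyer plays Offer low: E[Offer low] = 0.5·(11) + 0.5·(11) = 11; E[Offer high] = -1. Best-responding. ✓
The seller (reservation value tight), facing Offer low: Accept gives 5, Reject gives -6. Proposed Accept is best. ✓
The seller (reservation value flexible), facing Offer low: Accept gives 14, Reject gives 13. Proposed Accept is best. ✓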